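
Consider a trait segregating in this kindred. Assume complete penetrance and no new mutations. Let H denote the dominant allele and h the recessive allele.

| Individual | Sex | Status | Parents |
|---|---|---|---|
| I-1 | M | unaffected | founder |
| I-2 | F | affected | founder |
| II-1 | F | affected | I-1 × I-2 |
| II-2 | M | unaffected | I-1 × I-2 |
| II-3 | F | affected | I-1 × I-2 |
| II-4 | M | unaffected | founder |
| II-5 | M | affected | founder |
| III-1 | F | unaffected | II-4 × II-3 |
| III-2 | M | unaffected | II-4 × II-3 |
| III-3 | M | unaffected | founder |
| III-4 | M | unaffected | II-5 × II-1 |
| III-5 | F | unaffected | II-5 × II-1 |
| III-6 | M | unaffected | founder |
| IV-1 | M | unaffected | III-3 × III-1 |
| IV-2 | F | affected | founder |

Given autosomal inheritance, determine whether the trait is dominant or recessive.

II-5 and II-1 are both affected yet have an unaffected child III-4. Under a recessive model two affected parents are homozygous and every child would be affected, so the trait cannot be recessive.

dominant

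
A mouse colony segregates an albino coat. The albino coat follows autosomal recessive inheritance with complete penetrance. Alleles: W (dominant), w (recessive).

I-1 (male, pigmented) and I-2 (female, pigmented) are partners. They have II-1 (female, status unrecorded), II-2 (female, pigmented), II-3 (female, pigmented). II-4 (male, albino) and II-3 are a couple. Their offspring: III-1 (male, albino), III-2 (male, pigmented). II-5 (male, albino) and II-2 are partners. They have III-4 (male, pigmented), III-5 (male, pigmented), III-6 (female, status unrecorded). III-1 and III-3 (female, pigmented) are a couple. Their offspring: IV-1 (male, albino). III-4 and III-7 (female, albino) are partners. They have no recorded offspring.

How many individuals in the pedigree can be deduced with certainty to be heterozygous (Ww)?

Obligate heterozygotes: II-3 is pigmented so carries W and passed w to III-1 (ww), so II-3 is Ww; III-2 is pigmented so carries W and received w from II-4 (ww), so III-2 is Ww; III-3 is pigmented so carries W and passed w to IV-1 (ww), so III-3 is Ww; III-4 is pigmented so carries W and received w from II-5 (ww), so III-4 is Ww; III-5 is pigmented so carries W and received w from II-5 (ww), so III-5 is Ww.
Every other individual is either homozygous by phenotype or has at least one consistent homozygous assignment, so the count is 5.

5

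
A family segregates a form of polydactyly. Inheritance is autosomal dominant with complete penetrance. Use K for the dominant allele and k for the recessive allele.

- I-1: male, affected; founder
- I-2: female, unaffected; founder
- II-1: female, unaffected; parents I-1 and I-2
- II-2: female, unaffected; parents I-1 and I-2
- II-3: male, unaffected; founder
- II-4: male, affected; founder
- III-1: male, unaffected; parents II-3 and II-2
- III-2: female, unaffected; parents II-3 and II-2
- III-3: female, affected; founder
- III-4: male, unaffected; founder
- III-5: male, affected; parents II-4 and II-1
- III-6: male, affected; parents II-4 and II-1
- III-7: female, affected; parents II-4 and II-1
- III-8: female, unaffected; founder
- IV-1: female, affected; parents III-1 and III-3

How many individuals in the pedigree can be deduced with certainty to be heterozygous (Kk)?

5

Obligate heterozygotes: I-1 is affected so carries K and passed k to II-1 (kk), so I-1 is Kk; III-5 is affected so carries K and received k from II-1 (kk), so III-5 is Kk; III-6 is affected so carries K and received k from II-1 (kk), so III-6 is Kk; III-7 is affected so carries K and received k from II-1 (kk), so III-7 is Kk; IV-1 is affected so carries K and received k from III-1 (kk), so IV-1 is Kk.
Every other individual is either homozygous by phenotype or has at least one consistent homozygous assignment, so the count is 5.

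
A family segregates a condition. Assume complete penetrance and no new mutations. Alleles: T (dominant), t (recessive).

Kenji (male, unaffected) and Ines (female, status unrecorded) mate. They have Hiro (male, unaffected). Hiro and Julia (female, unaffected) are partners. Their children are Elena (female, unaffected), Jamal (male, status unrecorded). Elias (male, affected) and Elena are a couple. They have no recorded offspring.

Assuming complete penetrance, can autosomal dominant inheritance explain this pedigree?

A consistent assignment under autosomal dominant exists: Kenji tt, Ines Tt, Hiro tt, Julia tt, Elena tt, Jamal tt, Elias TT.
In this assignment every recorded phenotype matches its genotype and every non-founder's genotype is obtainable from its parents' genotypes, so the pedigree is consistent.

Yes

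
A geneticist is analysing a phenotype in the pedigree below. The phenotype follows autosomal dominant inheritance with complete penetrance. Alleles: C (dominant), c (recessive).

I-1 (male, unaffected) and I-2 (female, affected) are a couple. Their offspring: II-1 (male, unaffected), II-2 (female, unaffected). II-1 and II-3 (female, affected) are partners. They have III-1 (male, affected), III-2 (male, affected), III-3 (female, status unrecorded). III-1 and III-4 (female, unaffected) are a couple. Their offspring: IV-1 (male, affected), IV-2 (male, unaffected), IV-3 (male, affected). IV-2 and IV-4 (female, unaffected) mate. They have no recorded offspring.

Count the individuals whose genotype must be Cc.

Obligate heterozygotes: I-2 is affected so carries C and passed c to II-1 (cc), so I-2 is Cc; III-1 is affected so carries C and received c from II-1 (cc), so III-1 is Cc; III-2 is affected so carries C and received c from II-1 (cc), so III-2 is Cc; IV-1 is affected so carries C and received c from III-4 (cc), so IV-1 is Cc; IV-3 is affected so carries C and received c from III-4 (cc), so IV-3 is Cc.
Every other individual is either homozygous by phenotype or has at least one consistent homozygous assignment, so the count is 5.

5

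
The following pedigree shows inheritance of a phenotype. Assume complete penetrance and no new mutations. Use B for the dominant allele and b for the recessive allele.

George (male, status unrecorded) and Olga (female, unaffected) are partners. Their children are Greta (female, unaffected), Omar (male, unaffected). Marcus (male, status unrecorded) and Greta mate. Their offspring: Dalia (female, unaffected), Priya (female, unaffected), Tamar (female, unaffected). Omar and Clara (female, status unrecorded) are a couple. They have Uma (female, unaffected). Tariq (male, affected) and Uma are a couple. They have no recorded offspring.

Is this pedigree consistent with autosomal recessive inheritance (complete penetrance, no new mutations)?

A consistent assignment under autosomal recessive exists: George BB, Olga BB, Greta BB, Omar BB, Marcus BB, Clara BB, Dalia BB, Priya BB, Tamar BB, Uma BB, Tariq bb.
In this assignment every recorded phenotype matches its genotype and every non-founder's genotype is obtainable from its parents' genotypes, so the pedigree is consistent.

Yes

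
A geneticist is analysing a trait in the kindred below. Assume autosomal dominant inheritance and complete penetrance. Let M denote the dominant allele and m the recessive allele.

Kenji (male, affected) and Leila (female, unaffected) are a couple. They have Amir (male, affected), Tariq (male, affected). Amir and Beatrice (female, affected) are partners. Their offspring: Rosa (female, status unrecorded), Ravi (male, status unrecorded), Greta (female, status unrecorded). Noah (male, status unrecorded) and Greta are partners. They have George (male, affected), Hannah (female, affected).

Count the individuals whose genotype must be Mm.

2

Obligate heterozygotes: Amir is affected so carries M and received m from Leila (mm), so Amir is Mm; Tariq is affected so carries M and received m from Leila (mm), so Tariq is Mm.
Every other individual is either homozygous by phenotype or has at least one consistent homozygous assignment, so the count is 2.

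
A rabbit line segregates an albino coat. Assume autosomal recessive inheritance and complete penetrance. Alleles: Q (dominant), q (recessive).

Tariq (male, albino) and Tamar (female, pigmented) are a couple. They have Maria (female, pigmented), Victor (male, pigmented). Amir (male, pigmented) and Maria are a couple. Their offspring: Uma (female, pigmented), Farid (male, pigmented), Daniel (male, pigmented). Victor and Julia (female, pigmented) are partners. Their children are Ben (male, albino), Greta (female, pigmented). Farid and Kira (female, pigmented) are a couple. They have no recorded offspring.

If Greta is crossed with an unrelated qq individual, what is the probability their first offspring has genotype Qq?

2/3

Victor is pigmented so carries Q and received q from Tariq (qq), so Victor is Qq.
Julia is pigmented so carries Q and passed q to Ben (qq), so Julia is Qq.
Greta is a pigmented offspring of Victor (Qq) × Julia (Qq), whose cross gives 1/4 QQ : 1/2 Qq : 1/4 qq; conditioning on being pigmented, Greta is QQ with probability 1/3, Qq with probability 2/3.
Summing over parental genotype combinations, P(offspring has genotype Qq) = 1/3·1 + 2/3·1/2 = 2/3.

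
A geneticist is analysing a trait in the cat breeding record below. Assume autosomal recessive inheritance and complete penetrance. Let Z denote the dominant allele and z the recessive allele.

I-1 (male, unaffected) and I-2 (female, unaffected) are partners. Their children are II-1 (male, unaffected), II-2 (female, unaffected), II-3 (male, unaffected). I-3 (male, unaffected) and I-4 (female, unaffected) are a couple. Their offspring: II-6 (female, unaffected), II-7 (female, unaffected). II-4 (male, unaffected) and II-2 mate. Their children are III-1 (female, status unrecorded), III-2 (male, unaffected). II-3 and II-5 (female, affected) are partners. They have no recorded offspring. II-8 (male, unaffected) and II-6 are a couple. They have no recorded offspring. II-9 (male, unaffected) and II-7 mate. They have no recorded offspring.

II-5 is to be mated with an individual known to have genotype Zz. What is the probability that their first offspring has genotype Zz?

II-5 is affected, so II-5 is zz.
The cross gives 1/2 Zz : 1/2 zz, so P(offspring has genotype Zz) = 1/2.

1/2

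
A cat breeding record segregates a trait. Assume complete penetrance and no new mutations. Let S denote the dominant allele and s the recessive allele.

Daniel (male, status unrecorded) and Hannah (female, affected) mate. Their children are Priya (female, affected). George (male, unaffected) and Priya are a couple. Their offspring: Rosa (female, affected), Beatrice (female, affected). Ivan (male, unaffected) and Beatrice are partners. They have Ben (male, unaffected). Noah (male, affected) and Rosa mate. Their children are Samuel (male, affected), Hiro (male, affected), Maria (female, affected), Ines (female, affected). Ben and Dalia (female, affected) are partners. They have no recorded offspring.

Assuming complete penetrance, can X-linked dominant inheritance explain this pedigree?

Yes

A consistent assignment under X-linked dominant exists: Daniel X^S Y, Hannah X^S X^S, Priya X^S X^S, George X^s Y, Rosa X^S X^s, Beatrice X^S X^s, Ivan X^s Y, Noah X^S Y, Ben X^s Y, Dalia X^S X^S, Samuel X^S Y, Hiro X^S Y, Maria X^S X^S, Ines X^S X^S.
In this assignment every recorded phenotype matches its genotype and every non-founder's genotype is obtainable from its parents' genotypes, so the pedigree is consistent.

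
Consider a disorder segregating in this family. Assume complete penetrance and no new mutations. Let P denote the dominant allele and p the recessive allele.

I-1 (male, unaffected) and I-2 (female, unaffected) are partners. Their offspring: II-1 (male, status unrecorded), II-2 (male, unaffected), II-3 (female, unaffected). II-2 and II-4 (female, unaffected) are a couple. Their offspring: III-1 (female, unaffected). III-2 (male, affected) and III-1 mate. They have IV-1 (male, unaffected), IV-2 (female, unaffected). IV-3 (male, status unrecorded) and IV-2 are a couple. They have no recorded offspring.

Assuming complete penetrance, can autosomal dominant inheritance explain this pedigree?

Yes

A consistent assignment under autosomal dominant exists: I-1 pp, I-2 pp, II-1 pp, II-2 pp, II-3 pp, II-4 pp, III-1 pp, III-2 Pp, IV-1 pp, IV-2 pp, IV-3 PP.
In this assignment every recorded phenotype matches its genotype and every non-founder's genotype is obtainable from its parents' genotypes, so the pedigree is consistent.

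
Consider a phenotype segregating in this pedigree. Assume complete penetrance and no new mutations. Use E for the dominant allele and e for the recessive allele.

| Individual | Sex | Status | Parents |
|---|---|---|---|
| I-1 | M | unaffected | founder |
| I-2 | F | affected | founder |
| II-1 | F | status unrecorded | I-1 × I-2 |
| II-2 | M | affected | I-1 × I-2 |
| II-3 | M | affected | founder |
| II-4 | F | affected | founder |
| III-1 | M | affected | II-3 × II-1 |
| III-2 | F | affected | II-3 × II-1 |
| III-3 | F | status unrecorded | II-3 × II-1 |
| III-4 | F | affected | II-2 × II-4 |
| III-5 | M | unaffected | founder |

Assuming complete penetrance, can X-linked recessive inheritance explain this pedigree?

A consistent assignment under X-linked recessive exists: I-1 X^E Y, I-2 X^e X^e, II-1 X^E X^e, II-2 X^e Y, II-3 X^e Y, II-4 X^e X^e, III-1 X^e Y, III-2 X^e X^e, III-3 X^E X^e, III-4 X^e X^e, III-5 X^E Y.
In this assignment every recorded phenotype matches its genotype and every non-founder's genotype is obtainable from its parents' genotypes, so the pedigree is consistent.

Yes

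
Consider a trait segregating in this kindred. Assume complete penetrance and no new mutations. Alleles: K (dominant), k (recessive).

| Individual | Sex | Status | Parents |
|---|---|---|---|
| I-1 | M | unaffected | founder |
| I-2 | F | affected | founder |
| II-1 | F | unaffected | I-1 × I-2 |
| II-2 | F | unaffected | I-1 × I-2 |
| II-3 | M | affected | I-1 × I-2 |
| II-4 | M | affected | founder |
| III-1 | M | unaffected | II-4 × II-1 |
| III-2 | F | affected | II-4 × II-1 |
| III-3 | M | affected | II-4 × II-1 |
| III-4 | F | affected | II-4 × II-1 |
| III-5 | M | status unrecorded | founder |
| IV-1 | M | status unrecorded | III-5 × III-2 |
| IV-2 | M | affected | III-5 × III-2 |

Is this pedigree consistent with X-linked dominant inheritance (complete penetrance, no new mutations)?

No

Under X-linked dominant, III-3 (affected, male) cannot arise from II-4 (affected) × II-1 (unaffected).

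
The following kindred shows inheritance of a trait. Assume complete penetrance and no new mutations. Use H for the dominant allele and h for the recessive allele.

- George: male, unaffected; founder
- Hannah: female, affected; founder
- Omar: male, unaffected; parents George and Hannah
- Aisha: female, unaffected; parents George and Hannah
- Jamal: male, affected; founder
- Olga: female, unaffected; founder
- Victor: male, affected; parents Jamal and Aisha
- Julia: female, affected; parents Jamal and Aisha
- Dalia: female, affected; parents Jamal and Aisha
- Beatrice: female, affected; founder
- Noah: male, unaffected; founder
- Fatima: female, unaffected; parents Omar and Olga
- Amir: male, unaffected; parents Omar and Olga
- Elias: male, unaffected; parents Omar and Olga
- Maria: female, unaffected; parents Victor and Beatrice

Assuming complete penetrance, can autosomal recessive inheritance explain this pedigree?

Under autosomal recessive, Maria (unaffected, female) cannot arise from Victor (affected) × Beatrice (affected).

No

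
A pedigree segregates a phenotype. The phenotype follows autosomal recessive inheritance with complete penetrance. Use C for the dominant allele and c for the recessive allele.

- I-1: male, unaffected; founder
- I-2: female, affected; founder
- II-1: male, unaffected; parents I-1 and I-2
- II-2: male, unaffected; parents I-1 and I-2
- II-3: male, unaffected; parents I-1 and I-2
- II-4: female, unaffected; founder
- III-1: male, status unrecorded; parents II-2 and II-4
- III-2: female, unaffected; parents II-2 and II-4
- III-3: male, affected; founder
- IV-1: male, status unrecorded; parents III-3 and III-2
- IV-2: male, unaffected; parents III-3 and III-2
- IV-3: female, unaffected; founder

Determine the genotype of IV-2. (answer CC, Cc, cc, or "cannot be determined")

From phenotype alone, IV-2 is CC or Cc.
IV-2 is unaffected so carries C and received c from III-3 (cc), so IV-2 is Cc.

Cc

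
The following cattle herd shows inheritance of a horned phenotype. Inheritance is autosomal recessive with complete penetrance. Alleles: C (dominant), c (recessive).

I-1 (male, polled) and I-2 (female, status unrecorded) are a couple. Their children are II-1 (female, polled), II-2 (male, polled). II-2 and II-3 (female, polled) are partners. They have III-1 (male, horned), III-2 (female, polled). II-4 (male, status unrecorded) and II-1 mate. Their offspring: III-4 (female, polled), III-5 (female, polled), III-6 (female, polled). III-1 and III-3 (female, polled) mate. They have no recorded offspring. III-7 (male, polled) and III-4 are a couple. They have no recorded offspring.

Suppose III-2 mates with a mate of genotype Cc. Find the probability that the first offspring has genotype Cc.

1/2

II-2 is polled so carries C and passed c to III-1 (cc), so II-2 is Cc.
II-3 is polled so carries C and passed c to III-1 (cc), so II-3 is Cc.
III-2 is a polled offspring of II-2 (Cc) × II-3 (Cc), whose cross gives 1/4 CC : 1/2 Cc : 1/4 cc; conditioning on being polled, III-2 is CC with probability 1/3, Cc with probability 2/3.
Summing over parental genotype combinations, P(offspring has genotype Cc) = 1/3·1/2 + 2/3·1/2 = 1/2.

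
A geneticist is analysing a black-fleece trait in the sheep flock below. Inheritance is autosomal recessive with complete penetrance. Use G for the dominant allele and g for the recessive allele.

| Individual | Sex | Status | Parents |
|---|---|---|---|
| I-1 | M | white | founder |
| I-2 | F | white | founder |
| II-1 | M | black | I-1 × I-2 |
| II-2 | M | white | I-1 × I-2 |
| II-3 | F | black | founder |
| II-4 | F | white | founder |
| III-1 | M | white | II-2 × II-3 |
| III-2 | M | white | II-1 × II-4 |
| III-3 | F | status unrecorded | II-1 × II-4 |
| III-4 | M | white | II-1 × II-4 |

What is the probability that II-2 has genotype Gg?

I-1 is white so carries G and passed g to II-1 (gg), so I-1 is Gg.
I-2 is white so carries G and passed g to II-1 (gg), so I-2 is Gg.
Their cross gives offspring ratios 1/4 GG : 1/2 Gg : 1/4 gg. Conditioning on II-2 being white, P(Gg) = 1/2 / 3/4 = 2/3 before taking II-2's own offspring into account.
II-3 is black, so II-3 is gg.
Now use II-2's offspring. Probability of each recorded status — white son III-1: 1/2 if II-2 is Gg, 1 if GG.
Bayes: P(Gg) = 2/3·1/2 / (2/3·1/2 + 1/3·1) = 1/2.

1/2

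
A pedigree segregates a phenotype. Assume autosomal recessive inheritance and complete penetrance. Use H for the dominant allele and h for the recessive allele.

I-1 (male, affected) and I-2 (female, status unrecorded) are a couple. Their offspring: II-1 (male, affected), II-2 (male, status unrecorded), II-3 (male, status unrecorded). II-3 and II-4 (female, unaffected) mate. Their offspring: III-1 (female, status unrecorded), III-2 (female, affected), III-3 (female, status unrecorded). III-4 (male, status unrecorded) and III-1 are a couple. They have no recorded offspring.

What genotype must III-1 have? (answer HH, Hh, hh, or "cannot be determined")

cannot be determined

III-1's phenotype is unrecorded, and no parent or child forces a single allele at both positions; consistent genotype assignments exist with III-1 as HH or Hh or hh.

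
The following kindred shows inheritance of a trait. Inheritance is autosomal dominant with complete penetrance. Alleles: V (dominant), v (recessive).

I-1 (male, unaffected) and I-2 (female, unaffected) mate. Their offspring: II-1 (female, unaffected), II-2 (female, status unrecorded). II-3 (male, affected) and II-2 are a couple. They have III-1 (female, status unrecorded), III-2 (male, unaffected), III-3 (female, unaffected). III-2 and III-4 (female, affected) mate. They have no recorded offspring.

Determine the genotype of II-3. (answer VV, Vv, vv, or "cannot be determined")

Vv

From phenotype alone, II-3 is VV or Vv.
II-3 is affected so carries V and passed v to III-2 (vv), so II-3 is Vv.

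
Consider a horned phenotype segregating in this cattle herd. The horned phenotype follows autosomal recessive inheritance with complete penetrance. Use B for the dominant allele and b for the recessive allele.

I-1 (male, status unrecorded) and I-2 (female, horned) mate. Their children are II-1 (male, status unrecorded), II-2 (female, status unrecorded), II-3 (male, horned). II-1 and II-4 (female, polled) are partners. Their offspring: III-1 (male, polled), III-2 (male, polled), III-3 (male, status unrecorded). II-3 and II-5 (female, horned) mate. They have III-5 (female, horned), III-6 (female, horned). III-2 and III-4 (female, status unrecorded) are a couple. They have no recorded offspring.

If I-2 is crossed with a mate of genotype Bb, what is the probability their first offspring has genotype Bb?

1/2

I-2 is horned, so I-2 is bb.
The cross gives 1/2 Bb : 1/2 bb, so P(offspring has genotype Bb) = 1/2.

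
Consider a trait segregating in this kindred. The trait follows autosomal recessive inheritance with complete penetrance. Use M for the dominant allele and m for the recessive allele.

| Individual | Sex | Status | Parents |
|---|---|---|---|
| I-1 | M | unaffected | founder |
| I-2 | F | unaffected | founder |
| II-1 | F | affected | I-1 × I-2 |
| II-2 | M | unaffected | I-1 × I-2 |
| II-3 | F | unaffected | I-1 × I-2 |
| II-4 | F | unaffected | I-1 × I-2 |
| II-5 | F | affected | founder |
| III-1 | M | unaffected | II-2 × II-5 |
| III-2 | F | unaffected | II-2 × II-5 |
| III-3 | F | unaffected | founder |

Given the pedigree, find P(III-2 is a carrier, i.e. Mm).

1

III-2 is unaffected so carries M and received m from II-5 (mm), so III-2 is Mm, giving P(Mm) = 1.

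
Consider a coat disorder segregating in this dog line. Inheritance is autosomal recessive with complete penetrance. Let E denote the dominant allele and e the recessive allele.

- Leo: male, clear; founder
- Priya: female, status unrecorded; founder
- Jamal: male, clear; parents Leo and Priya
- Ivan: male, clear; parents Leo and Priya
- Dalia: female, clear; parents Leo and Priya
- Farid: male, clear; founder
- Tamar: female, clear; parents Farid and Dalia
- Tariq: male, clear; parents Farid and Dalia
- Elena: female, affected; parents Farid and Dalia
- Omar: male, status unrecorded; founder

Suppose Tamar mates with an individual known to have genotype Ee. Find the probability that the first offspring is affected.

1/6

Farid is clear so carries E and passed e to Elena (ee), so Farid is Ee.
Dalia is clear so carries E and passed e to Elena (ee), so Dalia is Ee.
Tamar is a clear offspring of Farid (Ee) × Dalia (Ee), whose cross gives 1/4 EE : 1/2 Ee : 1/4 ee; conditioning on being clear, Tamar is EE with probability 1/3, Ee with probability 2/3.
Summing over parental genotype combinations, P(offspring is affected) = 2/3·1/4 = 1/6.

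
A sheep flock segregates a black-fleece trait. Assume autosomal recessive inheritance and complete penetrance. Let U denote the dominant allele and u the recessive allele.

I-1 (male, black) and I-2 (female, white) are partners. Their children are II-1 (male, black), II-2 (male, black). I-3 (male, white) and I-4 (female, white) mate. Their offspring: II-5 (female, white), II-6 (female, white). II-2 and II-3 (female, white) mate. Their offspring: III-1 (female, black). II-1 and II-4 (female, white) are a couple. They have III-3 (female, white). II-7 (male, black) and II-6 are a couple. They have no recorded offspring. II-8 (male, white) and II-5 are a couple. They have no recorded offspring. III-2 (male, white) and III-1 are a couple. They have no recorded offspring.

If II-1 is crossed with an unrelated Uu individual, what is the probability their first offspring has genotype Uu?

1/2

II-1 is black, so II-1 is uu.
The cross gives 1/2 Uu : 1/2 uu, so P(offspring has genotype Uu) = 1/2.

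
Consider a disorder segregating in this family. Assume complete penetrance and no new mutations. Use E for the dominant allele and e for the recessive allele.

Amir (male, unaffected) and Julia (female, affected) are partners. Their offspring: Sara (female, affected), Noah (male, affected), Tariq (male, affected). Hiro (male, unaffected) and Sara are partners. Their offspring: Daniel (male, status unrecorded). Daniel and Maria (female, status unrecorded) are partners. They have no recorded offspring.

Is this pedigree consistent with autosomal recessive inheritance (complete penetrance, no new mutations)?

A consistent assignment under autosomal recessive exists: Amir Ee, Julia ee, Sara ee, Noah ee, Tariq ee, Hiro EE, Daniel Ee, Maria EE.
In this assignment every recorded phenotype matches its genotype and every non-founder's genotype is obtainable from its parents' genotypes, so the pedigree is consistent.

Yes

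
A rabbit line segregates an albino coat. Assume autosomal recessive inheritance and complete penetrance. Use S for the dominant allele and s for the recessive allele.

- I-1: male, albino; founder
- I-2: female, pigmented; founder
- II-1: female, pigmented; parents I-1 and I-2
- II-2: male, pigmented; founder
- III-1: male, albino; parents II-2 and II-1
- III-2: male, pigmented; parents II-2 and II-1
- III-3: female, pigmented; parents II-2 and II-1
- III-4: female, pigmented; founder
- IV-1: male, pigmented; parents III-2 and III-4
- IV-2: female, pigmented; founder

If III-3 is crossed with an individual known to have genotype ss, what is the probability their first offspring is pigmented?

II-2 is pigmented so carries S and passed s to III-1 (ss), so II-2 is Ss.
II-1 is pigmented so carries S and received s from I-1 (ss), so II-1 is Ss.
III-3 is a pigmented offspring of II-2 (Ss) × II-1 (Ss), whose cross gives 1/4 SS : 1/2 Ss : 1/4 ss; conditioning on being pigmented, III-3 is SS with probability 1/3, Ss with probability 2/3.
Summing over parental genotype combinations, P(offspring is pigmented) = 1/3·1 + 2/3·1/2 = 2/3.

2/3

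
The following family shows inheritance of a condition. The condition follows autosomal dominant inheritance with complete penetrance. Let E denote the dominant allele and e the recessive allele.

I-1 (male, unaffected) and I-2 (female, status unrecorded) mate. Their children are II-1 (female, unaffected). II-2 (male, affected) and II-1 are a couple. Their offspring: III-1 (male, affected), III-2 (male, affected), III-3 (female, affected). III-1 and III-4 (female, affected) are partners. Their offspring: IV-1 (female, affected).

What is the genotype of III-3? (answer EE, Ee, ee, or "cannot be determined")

From phenotype alone, III-3 is EE or Ee.
III-3 is affected so carries E and received e from II-1 (ee), so III-3 is Ee.

Ee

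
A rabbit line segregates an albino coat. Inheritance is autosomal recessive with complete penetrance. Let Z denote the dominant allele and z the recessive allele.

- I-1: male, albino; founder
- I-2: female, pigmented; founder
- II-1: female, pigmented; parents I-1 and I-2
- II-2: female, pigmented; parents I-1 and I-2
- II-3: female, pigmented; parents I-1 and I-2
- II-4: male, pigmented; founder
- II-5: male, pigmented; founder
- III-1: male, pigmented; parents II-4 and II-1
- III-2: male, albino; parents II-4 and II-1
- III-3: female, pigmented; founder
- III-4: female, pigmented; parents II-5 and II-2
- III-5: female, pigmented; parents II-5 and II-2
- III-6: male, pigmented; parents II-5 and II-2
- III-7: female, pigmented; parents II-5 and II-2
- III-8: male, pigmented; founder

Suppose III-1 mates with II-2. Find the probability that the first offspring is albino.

II-4 is pigmented so carries Z and passed z to III-2 (zz), so II-4 is Zz.
II-1 is pigmented so carries Z and received z from I-1 (zz), so II-1 is Zz.
III-1 is a pigmented offspring of II-4 (Zz) × II-1 (Zz), whose cross gives 1/4 ZZ : 1/2 Zz : 1/4 zz; conditioning on being pigmented, III-1 is ZZ with probability 1/3, Zz with probability 2/3.
II-2 is pigmented so carries Z and received z from I-1 (zz), so II-2 is Zz.
Summing over parental genotype combinations, P(offspring is albino) = 2/3·1/4 = 1/6.

1/6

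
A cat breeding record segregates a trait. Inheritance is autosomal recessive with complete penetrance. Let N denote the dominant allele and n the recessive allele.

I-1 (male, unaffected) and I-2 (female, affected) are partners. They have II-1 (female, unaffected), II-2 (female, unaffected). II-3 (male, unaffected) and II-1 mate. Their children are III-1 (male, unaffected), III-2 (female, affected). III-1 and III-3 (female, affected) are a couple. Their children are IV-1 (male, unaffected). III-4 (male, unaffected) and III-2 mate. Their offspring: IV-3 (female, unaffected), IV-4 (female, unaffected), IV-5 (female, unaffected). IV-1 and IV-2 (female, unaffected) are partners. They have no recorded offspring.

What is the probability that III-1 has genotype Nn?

1/2

II-3 is unaffected so carries N and passed n to III-2 (nn), so II-3 is Nn.
II-1 is unaffected so carries N and received n from I-2 (nn), so II-1 is Nn.
Their cross gives offspring ratios 1/4 NN : 1/2 Nn : 1/4 nn. Conditioning on III-1 being unaffected, P(Nn) = 1/2 / 3/4 = 2/3 before taking III-1's own offspring into account.
III-3 is affected, so III-3 is nn.
Now use III-1's offspring. Probability of each recorded status — unaffected son IV-1: 1/2 if III-1 is Nn, 1 if NN.
Bayes: P(Nn) = 2/3·1/2 / (2/3·1/2 + 1/3·1) = 1/2.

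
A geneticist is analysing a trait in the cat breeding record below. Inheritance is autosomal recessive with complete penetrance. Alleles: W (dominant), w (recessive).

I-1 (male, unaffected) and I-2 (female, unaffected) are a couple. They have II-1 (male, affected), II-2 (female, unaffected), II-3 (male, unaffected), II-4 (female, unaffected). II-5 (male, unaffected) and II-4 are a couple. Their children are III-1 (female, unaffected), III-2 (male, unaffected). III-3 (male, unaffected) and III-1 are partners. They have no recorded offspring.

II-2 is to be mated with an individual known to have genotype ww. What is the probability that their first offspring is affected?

1/3

I-1 is unaffected so carries W and passed w to II-1 (ww), so I-1 is Ww.
I-2 is unaffected so carries W and passed w to II-1 (ww), so I-2 is Ww.
II-2 is an unaffected offspring of I-1 (Ww) × I-2 (Ww), whose cross gives 1/4 WW : 1/2 Ww : 1/4 ww; conditioning on being unaffected, II-2 is WW with probability 1/3, Ww with probability 2/3.
Summing over parental genotype combinations, P(offspring is affected) = 2/3·1/2 = 1/3.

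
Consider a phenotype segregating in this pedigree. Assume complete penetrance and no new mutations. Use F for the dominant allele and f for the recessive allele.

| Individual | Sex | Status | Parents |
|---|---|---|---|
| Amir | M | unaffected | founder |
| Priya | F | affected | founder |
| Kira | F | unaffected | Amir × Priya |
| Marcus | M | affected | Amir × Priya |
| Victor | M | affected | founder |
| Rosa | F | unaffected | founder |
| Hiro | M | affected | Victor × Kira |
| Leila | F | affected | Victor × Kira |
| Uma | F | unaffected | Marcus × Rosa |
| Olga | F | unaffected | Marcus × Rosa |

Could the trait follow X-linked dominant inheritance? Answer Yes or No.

No

Under X-linked dominant, Hiro (affected, male) cannot arise from Victor (affected) × Kira (unaffected).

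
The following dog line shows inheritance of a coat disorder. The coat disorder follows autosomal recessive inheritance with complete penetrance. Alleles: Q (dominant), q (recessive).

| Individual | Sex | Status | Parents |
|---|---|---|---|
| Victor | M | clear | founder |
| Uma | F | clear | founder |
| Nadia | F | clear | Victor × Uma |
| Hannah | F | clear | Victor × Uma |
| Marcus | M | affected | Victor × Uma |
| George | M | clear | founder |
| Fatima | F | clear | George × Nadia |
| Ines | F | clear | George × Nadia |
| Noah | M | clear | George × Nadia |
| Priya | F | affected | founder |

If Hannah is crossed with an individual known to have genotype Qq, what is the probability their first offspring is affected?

Victor is clear so carries Q and passed q to Marcus (qq), so Victor is Qq.
Uma is clear so carries Q and passed q to Marcus (qq), so Uma is Qq.
Hannah is a clear offspring of Victor (Qq) × Uma (Qq), whose cross gives 1/4 QQ : 1/2 Qq : 1/4 qq; conditioning on being clear, Hannah is QQ with probability 1/3, Qq with probability 2/3.
Summing over parental genotype combinations, P(offspring is affected) = 2/3·1/4 = 1/6.

1/6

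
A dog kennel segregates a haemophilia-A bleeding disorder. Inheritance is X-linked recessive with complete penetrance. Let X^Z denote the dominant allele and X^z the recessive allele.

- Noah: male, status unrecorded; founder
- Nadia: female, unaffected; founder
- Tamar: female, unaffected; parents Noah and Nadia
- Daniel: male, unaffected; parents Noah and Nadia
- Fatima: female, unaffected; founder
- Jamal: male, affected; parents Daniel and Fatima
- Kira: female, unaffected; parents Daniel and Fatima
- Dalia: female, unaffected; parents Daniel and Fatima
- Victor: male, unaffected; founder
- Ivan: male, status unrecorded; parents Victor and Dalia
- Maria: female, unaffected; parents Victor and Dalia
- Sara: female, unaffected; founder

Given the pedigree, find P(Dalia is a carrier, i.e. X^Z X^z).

Daniel is unaffected, so Daniel is X^Z Y.
Fatima is unaffected so carries Z and passed z to Jamal (X^z Y), so Fatima is X^Z X^z.
Their cross gives offspring ratios 1/2 X^Z X^Z : 1/2 X^Z X^z. Conditioning on Dalia being unaffected, P(X^Z X^z) = 1/2 / 1 = 1/2 before taking Dalia's own offspring into account.
Victor is unaffected, so Victor is X^Z Y.
Dalia's offspring (Ivan, Maria) would show their recorded status with the same probability whether Dalia is X^Z X^z or X^Z X^Z, so they carry no information and P(X^Z X^z) = 1/2.

1/2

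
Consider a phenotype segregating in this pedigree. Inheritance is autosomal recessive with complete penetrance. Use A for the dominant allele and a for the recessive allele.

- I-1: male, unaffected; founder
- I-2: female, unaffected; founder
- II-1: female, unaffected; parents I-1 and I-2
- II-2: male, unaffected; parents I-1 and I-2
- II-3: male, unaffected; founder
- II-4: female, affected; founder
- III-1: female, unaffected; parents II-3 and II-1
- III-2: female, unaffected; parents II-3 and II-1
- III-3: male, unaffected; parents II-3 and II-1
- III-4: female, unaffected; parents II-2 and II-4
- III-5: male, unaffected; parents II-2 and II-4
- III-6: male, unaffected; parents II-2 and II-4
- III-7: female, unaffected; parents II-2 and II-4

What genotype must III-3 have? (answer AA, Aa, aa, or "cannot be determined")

cannot be determined

III-3's phenotype allows AA or Aa, and no parent or child forces a single allele at both positions; consistent genotype assignments exist with III-3 as AA or Aa.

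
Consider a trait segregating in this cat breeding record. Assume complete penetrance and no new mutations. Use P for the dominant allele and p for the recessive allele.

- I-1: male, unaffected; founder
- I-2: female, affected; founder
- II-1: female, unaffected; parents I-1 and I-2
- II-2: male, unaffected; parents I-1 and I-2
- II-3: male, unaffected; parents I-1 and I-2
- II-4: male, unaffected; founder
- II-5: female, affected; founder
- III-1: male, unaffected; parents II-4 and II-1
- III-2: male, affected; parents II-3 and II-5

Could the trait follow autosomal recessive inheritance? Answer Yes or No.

A consistent assignment under autosomal recessive exists: I-1 PP, I-2 pp, II-1 Pp, II-2 Pp, II-3 Pp, II-4 PP, II-5 pp, III-1 PP, III-2 pp.
In this assignment every recorded phenotype matches its genotype and every non-founder's genotype is obtainable from its parents' genotypes, so the pedigree is consistent.

Yes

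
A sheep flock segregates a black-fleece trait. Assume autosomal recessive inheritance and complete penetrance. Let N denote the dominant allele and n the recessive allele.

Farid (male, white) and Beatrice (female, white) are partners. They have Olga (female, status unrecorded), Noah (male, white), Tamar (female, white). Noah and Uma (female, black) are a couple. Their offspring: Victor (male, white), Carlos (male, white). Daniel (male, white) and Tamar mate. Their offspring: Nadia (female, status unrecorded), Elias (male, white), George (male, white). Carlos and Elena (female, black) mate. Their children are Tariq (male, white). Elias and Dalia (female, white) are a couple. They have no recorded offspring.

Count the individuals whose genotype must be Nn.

3

Obligate heterozygotes: Victor is white so carries N and received n from Uma (nn), so Victor is Nn; Carlos is white so carries N and received n from Uma (nn), so Carlos is Nn; Tariq is white so carries N and received n from Elena (nn), so Tariq is Nn.
Every other individual is either homozygous by phenotype or has at least one consistent homozygous assignment, so the count is 3.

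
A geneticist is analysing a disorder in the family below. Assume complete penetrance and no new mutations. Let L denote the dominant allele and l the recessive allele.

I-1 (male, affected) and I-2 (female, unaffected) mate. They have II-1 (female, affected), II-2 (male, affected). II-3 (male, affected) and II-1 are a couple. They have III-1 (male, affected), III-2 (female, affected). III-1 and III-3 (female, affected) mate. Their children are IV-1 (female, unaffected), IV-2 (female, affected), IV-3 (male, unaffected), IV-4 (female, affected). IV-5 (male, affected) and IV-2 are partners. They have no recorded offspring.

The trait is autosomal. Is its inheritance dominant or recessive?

dominant

III-1 and III-3 are both affected yet have an unaffected child IV-1. Under a recessive model two affected parents are homozygous and every child would be affected, so the trait cannot be recessive.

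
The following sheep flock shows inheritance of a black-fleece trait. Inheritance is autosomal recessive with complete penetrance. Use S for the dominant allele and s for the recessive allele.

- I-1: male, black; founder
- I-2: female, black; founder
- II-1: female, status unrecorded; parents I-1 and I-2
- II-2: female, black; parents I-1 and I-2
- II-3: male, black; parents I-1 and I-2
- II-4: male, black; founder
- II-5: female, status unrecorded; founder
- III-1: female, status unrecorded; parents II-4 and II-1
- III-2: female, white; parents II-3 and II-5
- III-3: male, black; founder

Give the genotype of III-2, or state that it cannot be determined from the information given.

From phenotype alone, III-2 is SS or Ss.
III-2 is white so carries S and received s from II-3 (ss), so III-2 is Ss.

Ss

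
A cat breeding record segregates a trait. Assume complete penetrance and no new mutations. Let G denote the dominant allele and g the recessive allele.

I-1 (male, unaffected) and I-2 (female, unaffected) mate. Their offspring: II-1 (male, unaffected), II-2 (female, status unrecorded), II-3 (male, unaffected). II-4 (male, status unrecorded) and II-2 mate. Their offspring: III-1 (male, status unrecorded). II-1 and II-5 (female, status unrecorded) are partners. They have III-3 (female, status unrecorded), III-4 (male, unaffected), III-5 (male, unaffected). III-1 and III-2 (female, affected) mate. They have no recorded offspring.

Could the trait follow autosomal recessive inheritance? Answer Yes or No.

A consistent assignment under autosomal recessive exists: I-1 GG, I-2 GG, II-1 GG, II-2 GG, II-3 GG, II-4 GG, II-5 GG, III-1 GG, III-2 gg, III-3 GG, III-4 GG, III-5 GG.
In this assignment every recorded phenotype matches its genotype and every non-founder's genotype is obtainable from its parents' genotypes, so the pedigree is consistent.

Yes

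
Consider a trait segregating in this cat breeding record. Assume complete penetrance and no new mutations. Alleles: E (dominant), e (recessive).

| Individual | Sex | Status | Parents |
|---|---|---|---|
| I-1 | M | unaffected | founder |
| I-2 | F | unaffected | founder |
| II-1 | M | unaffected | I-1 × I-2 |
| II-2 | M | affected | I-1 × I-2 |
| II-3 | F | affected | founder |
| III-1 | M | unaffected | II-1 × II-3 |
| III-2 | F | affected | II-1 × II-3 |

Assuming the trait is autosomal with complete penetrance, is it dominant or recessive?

I-1 and I-2 are both unaffected yet have an affected child II-2. Under dominance, an affected child requires at least one affected parent, so the trait cannot be dominant.

recessive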